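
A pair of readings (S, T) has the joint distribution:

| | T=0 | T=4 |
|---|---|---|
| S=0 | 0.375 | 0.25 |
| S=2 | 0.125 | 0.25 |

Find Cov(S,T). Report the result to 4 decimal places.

0.5000

E[S] = 0.75,  E[T] = 2
E[ST] = 2
Cov(S,T) = E[ST] − E[S]E[T] = 2 − (0.75)(2) = 0.5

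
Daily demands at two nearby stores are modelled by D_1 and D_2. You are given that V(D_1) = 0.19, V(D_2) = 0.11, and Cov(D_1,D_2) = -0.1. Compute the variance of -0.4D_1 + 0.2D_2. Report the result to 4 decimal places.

0.0508

V(-0.4D_1 + 0.2D_2) = (-0.4)²·V(D_1) + (0.2)²·V(D_2) + 2·(-0.4)·(0.2)·Cov(D_1,D_2)
= 0.16·0.19 + 0.04·0.11 + -0.16·-0.1 = 0.0508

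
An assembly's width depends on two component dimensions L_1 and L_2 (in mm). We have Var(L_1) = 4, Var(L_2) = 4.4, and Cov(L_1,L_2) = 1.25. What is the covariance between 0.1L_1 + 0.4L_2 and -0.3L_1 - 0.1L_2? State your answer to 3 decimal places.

-0.459

Cov(0.1L_1 + 0.4L_2, -0.3L_1 - 0.1L_2) = (0.1)(-0.3)Var(L_1) + (0.4)(-0.1)Var(L_2) + [(0.1)(-0.1) + (0.4)(-0.3)]Cov(L_1,L_2)
= -0.03·4 + -0.04·4.4 + -0.13·1.25 = -0.4585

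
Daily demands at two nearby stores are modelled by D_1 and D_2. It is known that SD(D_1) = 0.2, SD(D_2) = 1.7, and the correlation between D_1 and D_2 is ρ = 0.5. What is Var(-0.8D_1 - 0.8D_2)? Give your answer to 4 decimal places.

2.0928

Var(D_1) = (0.2)² = 0.04;  Var(D_2) = (1.7)² = 2.89
cov(D_1,D_2) = ρ·SD(D_1)·SD(D_2) = 0.5·0.2·1.7 = 0.17
Var(-0.8D_1 - 0.8D_2) = (-0.8)²·Var(D_1) + (-0.8)²·Var(D_2) + 2·(-0.8)·(-0.8)·cov(D_1,D_2)
= 0.64·0.04 + 0.64·2.89 + 1.28·0.17 = 2.0928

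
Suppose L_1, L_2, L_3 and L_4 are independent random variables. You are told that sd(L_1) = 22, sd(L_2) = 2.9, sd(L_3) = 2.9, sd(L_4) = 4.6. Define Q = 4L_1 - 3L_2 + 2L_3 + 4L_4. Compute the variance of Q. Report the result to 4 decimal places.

8191.8900

var(L_1) = 484, var(L_2) = 8.41, var(L_3) = 8.41, var(L_4) = 21.16
By independence, var(Q) = (4)²var(L_1) + (-3)²var(L_2) + (2)²var(L_3) + (4)²var(L_4)
= (4)²·484 + (-3)²·8.41 + (2)²·8.41 + (4)²·21.16 = 8191.89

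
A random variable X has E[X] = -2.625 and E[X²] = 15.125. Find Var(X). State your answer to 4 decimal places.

8.2344

Var(X) = 15.125 − (-2.625)² = 8.234375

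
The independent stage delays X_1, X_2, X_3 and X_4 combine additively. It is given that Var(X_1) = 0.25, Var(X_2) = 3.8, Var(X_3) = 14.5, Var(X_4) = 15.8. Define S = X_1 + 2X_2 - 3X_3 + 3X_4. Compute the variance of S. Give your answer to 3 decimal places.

By independence, Var(S) = (1)²Var(X_1) + (2)²Var(X_2) + (-3)²Var(X_3) + (3)²Var(X_4)
= (1)²·0.25 + (2)²·3.8 + (-3)²·14.5 + (3)²·15.8 = 288.15

288.150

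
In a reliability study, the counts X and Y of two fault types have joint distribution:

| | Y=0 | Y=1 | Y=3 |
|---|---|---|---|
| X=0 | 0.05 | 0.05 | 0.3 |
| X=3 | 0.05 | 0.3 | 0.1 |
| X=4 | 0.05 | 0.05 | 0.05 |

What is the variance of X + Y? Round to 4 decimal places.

2.4100

E[X] = 1.95,  E[Y] = 1.75,  E[XY] = 2.6
V(X) = 6.45 − (1.95)² = 2.6475;  V(Y) = 4.45 − (1.75)² = 1.3875
Cov(X,Y) = 2.6 − (1.95)(1.75) = -0.8125
V(X + Y) = (1)²·2.6475 + (1)²·1.3875 + 2·(1)·(1)·-0.8125 = 2.41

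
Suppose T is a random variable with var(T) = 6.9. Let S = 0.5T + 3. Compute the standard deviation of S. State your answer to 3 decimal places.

1.313

var(0.5T + 3) = (0.5)²·6.9 = 1.725
SD(S) = √1.725 ≈ 1.313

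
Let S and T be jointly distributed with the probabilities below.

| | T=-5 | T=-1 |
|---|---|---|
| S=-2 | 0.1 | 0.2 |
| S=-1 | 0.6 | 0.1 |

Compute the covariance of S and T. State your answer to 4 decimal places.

-0.4400

E[S] = -1.3,  E[T] = -3.8
E[ST] = 4.5
Cov(S,T) = E[ST] − E[S]E[T] = 4.5 − (-1.3)(-3.8) = -0.44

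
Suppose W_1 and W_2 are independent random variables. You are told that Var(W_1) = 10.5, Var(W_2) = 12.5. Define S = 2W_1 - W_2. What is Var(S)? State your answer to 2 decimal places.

By independence, Var(S) = (2)²Var(W_1) + (-1)²Var(W_2)
= (2)²·10.5 + (-1)²·12.5 = 54.5

54.50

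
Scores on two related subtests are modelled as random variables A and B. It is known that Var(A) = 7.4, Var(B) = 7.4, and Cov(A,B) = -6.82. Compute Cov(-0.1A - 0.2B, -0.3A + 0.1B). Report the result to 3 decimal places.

-0.267

Cov(-0.1A - 0.2B, -0.3A + 0.1B) = (-0.1)(-0.3)Var(A) + (-0.2)(0.1)Var(B) + [(-0.1)(0.1) + (-0.2)(-0.3)]Cov(A,B)
= 0.03·7.4 + -0.02·7.4 + 0.05·-6.82 = -0.267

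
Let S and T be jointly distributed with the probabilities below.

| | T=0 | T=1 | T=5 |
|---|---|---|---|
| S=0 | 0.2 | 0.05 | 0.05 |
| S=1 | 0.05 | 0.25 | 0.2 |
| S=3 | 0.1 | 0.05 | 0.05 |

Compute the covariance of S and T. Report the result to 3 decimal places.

0.115

E[S] = 1.1,  E[T] = 1.85
E[ST] = 2.15
Cov(S,T) = E[ST] − E[S]E[T] = 2.15 − (1.1)(1.85) = 0.115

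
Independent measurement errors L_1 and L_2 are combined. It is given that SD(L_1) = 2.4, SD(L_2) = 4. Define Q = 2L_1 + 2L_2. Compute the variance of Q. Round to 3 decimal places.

Var(L_1) = 5.76, Var(L_2) = 16
By independence, Var(Q) = (2)²Var(L_1) + (2)²Var(L_2)
= (2)²·5.76 + (2)²·16 = 87.04

87.040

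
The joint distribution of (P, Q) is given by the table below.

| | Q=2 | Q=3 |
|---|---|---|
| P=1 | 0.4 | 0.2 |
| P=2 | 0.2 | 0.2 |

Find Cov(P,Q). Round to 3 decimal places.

E[P] = 1.4,  E[Q] = 2.4
E[PQ] = 3.4
Cov(P,Q) = E[PQ] − E[P]E[Q] = 3.4 − (1.4)(2.4) = 0.04

0.040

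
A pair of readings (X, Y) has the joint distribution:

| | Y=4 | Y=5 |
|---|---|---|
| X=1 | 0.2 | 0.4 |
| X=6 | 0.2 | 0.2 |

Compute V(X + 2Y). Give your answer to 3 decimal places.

6.160

E[X] = 3,  E[Y] = 4.6,  E[XY] = 13.6
V(X) = 15 − (3)² = 6;  V(Y) = 21.4 − (4.6)² = 0.24
cov(X,Y) = 13.6 − (3)(4.6) = -0.2
V(X + 2Y) = (1)²·6 + (2)²·0.24 + 2·(1)·(2)·-0.2 = 6.16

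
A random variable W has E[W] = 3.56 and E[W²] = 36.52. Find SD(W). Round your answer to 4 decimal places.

Var(W) = 36.52 − (3.56)² = 23.8464
SD(W) = √23.8464 ≈ 4.8833

4.8833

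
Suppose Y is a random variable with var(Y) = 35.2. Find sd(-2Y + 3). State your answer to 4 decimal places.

var(-2Y + 3) = (-2)²·35.2 = 140.8
sd(-2Y + 3) = √140.8 ≈ 11.8659

11.8659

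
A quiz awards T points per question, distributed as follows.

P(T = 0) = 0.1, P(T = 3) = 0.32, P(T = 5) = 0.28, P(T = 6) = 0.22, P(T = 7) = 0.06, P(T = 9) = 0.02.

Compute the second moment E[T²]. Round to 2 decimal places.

E[T²] = (0)²(0.1) + (3)²(0.32) + (5)²(0.28) + (6)²(0.22) + (7)²(0.06) + (9)²(0.02) = 22.36

22.36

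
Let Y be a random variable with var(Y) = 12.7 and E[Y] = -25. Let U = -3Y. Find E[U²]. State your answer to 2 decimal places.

E[-3Y] = -3·-25 = 75
var(-3Y) = (-3)²·12.7 = 114.3
E[U²] = var(U) + (E[U])² = 114.3 + (75)² = 5739.3

5739.30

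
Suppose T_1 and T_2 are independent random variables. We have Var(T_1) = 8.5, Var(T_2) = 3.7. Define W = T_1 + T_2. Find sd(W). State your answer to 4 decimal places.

3.4928

By independence, Var(W) = (1)²Var(T_1) + (1)²Var(T_2)
= (1)²·8.5 + (1)²·3.7 = 12.2
sd(W) = √12.2 ≈ 3.4928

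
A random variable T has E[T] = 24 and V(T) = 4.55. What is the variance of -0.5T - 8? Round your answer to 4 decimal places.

V(-0.5T - 8) = (-0.5)²·V(T) = 0.25·4.55 = 1.1375

1.1375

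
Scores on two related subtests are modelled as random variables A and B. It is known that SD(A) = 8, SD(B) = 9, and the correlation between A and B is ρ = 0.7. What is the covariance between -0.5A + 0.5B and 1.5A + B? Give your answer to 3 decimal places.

5.100

Var(A) = (8)² = 64;  Var(B) = (9)² = 81
cov(A,B) = ρ·SD(A)·SD(B) = 0.7·8·9 = 50.4
cov(-0.5A + 0.5B, 1.5A + B) = (-0.5)(1.5)Var(A) + (0.5)(1)Var(B) + [(-0.5)(1) + (0.5)(1.5)]cov(A,B)
= -0.75·64 + 0.5·81 + 0.25·50.4 = 5.1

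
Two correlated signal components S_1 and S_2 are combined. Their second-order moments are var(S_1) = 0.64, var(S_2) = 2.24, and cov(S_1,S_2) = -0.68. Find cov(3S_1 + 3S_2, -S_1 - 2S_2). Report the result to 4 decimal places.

-9.2400

cov(3S_1 + 3S_2, -S_1 - 2S_2) = (3)(-1)var(S_1) + (3)(-2)var(S_2) + [(3)(-2) + (3)(-1)]cov(S_1,S_2)
= -3·0.64 + -6·2.24 + -9·-0.68 = -9.24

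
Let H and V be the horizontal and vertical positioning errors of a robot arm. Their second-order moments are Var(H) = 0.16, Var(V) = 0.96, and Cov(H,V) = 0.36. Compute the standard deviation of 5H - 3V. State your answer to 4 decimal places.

1.3565

Var(5H - 3V) = (5)²·Var(H) + (-3)²·Var(V) + 2·(5)·(-3)·Cov(H,V)
= 25·0.16 + 9·0.96 + -30·0.36 = 1.84
σ(5H - 3V) = √1.84 ≈ 1.3565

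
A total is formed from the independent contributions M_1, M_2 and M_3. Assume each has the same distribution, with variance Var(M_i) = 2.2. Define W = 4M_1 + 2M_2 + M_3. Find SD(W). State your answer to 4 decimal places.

6.7971

By independence, Var(W) = (4)²Var(M_1) + (2)²Var(M_2) + (1)²Var(M_3)
= (4)²·2.2 + (2)²·2.2 + (1)²·2.2 = 46.2
SD(W) = √46.2 ≈ 6.7971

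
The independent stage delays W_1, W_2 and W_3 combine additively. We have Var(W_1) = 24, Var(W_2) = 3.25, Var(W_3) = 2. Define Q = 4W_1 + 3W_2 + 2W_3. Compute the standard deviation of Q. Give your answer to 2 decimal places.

20.52

By independence, Var(Q) = (4)²Var(W_1) + (3)²Var(W_2) + (2)²Var(W_3)
= (4)²·24 + (3)²·3.25 + (2)²·2 = 421.25
sd(Q) = √421.25 ≈ 20.52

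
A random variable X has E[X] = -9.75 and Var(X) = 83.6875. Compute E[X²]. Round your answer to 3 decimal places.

178.750

E[X²] = Var(X) + (E[X])² = 83.6875 + (-9.75)² = 178.75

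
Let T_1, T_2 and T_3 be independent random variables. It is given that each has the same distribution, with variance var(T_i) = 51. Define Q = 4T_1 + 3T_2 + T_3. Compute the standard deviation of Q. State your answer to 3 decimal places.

By independence, var(Q) = (4)²var(T_1) + (3)²var(T_2) + (1)²var(T_3)
= (4)²·51 + (3)²·51 + (1)²·51 = 1326
SD(Q) = √1326 ≈ 36.414

36.414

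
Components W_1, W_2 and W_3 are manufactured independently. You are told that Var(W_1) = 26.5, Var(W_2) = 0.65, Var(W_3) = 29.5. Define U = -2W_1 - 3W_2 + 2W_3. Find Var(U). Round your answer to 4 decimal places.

229.8500

By independence, Var(U) = (-2)²Var(W_1) + (-3)²Var(W_2) + (2)²Var(W_3)
= (-2)²·26.5 + (-3)²·0.65 + (2)²·29.5 = 229.85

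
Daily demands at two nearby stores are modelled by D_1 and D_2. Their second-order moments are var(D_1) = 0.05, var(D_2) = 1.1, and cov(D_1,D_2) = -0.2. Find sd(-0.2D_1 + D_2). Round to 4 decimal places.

1.0872

var(-0.2D_1 + D_2) = (-0.2)²·var(D_1) + (1)²·var(D_2) + 2·(-0.2)·(1)·cov(D_1,D_2)
= 0.04·0.05 + 1·1.1 + -0.4·-0.2 = 1.182
sd(-0.2D_1 + D_2) = √1.182 ≈ 1.0872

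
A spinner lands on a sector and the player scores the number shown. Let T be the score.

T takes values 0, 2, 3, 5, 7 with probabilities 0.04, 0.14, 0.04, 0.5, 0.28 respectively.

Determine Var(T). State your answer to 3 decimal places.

E[T] = (0)(0.04) + (2)(0.14) + (3)(0.04) + (5)(0.5) + (7)(0.28) = 4.86
E[T²] = (0)²(0.04) + (2)²(0.14) + (3)²(0.04) + (5)²(0.5) + (7)²(0.28) = 27.14
Var(T) = E[T²] − (E[T])² = 27.14 − (4.86)² = 3.5204

3.520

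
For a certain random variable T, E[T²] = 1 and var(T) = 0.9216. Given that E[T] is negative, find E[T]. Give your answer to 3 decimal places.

-0.280

(E[T])² = E[T²] − var(T) = 1 − 0.9216 = 0.0784
E[T] = −√0.0784 = -0.28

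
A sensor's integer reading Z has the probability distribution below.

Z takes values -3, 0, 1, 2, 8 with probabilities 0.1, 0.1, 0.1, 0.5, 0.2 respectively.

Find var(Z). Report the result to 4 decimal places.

10.0400

E[Z] = (-3)(0.1) + (0)(0.1) + (1)(0.1) + (2)(0.5) + (8)(0.2) = 2.4
E[Z²] = (-3)²(0.1) + (0)²(0.1) + (1)²(0.1) + (2)²(0.5) + (8)²(0.2) = 15.8
var(Z) = E[Z²] − (E[Z])² = 15.8 − (2.4)² = 10.04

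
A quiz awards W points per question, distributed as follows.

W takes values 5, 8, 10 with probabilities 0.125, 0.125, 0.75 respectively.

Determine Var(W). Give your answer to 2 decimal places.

2.86

E[W] = (5)(0.125) + (8)(0.125) + (10)(0.75) = 9.125
E[W²] = (5)²(0.125) + (8)²(0.125) + (10)²(0.75) = 86.125
Var(W) = E[W²] − (E[W])² = 86.125 − (9.125)² = 2.859375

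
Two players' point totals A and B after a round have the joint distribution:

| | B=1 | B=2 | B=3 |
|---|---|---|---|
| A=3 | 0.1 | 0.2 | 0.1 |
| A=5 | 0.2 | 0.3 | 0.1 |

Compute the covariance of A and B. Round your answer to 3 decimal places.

-0.080

E[A] = 4.2,  E[B] = 1.9
E[AB] = 7.9
Cov(A,B) = E[AB] − E[A]E[B] = 7.9 − (4.2)(1.9) = -0.08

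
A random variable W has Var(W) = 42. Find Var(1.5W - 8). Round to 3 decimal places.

94.500

Var(1.5W - 8) = (1.5)²·Var(W) = 2.25·42 = 94.5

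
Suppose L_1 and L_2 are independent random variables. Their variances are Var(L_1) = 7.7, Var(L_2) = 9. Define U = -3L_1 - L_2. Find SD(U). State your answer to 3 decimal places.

8.849

By independence, Var(U) = (-3)²Var(L_1) + (-1)²Var(L_2)
= (-3)²·7.7 + (-1)²·9 = 78.3
SD(U) = √78.3 ≈ 8.849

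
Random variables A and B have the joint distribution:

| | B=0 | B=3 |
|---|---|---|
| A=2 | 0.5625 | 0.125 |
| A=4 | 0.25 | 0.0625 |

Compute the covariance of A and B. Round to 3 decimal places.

E[A] = 2.625,  E[B] = 0.5625
E[AB] = 1.5
cov(A,B) = E[AB] − E[A]E[B] = 1.5 − (2.625)(0.5625) = 0.0234375

0.023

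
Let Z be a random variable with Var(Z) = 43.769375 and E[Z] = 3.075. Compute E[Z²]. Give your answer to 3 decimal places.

53.225

E[Z²] = Var(Z) + (E[Z])² = 43.769375 + (3.075)² = 53.225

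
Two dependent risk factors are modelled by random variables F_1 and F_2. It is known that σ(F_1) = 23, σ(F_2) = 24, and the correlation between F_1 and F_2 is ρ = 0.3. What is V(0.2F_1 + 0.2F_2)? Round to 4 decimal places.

57.4480

V(F_1) = (23)² = 529;  V(F_2) = (24)² = 576
Cov(F_1,F_2) = ρ·σ(F_1)·σ(F_2) = 0.3·23·24 = 165.6
V(0.2F_1 + 0.2F_2) = (0.2)²·V(F_1) + (0.2)²·V(F_2) + 2·(0.2)·(0.2)·Cov(F_1,F_2)
= 0.04·529 + 0.04·576 + 0.08·165.6 = 57.448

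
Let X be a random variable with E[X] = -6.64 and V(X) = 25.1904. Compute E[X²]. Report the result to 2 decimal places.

E[X²] = V(X) + (E[X])² = 25.1904 + (-6.64)² = 69.28

69.28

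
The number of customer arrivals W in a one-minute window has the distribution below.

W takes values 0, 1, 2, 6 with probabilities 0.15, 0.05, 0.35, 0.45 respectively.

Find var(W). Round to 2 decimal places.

5.75

E[W] = (0)(0.15) + (1)(0.05) + (2)(0.35) + (6)(0.45) = 3.45
E[W²] = (0)²(0.15) + (1)²(0.05) + (2)²(0.35) + (6)²(0.45) = 17.65
var(W) = E[W²] − (E[W])² = 17.65 − (3.45)² = 5.7475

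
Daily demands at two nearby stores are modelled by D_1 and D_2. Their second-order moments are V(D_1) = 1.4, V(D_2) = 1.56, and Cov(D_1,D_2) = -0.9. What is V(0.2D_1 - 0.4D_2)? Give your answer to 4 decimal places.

V(0.2D_1 - 0.4D_2) = (0.2)²·V(D_1) + (-0.4)²·V(D_2) + 2·(0.2)·(-0.4)·Cov(D_1,D_2)
= 0.04·1.4 + 0.16·1.56 + -0.16·-0.9 = 0.4496

0.4496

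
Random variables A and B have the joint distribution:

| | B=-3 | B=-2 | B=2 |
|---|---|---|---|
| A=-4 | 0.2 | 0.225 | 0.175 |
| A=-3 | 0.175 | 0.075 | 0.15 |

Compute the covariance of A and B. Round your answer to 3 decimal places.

E[A] = -3.6,  E[B] = -1.075
E[AB] = 3.925
Cov(A,B) = E[AB] − E[A]E[B] = 3.925 − (-3.6)(-1.075) = 0.055

0.055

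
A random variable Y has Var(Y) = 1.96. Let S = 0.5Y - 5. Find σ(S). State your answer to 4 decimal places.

0.7000

Var(0.5Y - 5) = (0.5)²·1.96 = 0.49
σ(S) = √0.49 ≈ 0.7000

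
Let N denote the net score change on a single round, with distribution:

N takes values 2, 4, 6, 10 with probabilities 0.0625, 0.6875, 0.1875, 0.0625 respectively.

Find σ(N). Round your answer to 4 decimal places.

1.6910

E[N] = (2)(0.0625) + (4)(0.6875) + (6)(0.1875) + (10)(0.0625) = 4.625
E[N²] = (2)²(0.0625) + (4)²(0.6875) + (6)²(0.1875) + (10)²(0.0625) = 24.25
Var(N) = E[N²] − (E[N])² = 24.25 − (4.625)² = 2.859375
σ(N) = √2.859375 ≈ 1.6910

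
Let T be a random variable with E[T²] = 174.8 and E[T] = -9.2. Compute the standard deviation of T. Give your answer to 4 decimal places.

9.4953

Var(T) = 174.8 − (-9.2)² = 90.16
σ(T) = √90.16 ≈ 9.4953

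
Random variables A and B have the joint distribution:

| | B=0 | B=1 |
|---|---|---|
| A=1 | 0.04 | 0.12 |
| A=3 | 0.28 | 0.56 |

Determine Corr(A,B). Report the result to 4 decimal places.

E[A] = 2.68,  E[B] = 0.68
E[AB] = 1.8
Cov(A,B) = E[AB] − E[A]E[B] = 1.8 − (2.68)(0.68) = -0.0224
Var(A) = 0.5376,  Var(B) = 0.2176
ρ = -0.0224 / √(0.5376·0.2176) ≈ -0.0655

-0.0655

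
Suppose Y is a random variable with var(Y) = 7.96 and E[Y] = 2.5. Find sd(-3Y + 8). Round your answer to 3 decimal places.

var(-3Y + 8) = (-3)²·7.96 = 71.64
sd(-3Y + 8) = √71.64 ≈ 8.464

8.464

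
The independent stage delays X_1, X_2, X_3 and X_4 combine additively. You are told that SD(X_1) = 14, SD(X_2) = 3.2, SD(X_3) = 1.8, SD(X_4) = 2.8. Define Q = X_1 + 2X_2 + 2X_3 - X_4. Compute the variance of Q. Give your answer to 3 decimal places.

257.760

Var(X_1) = 196, Var(X_2) = 10.24, Var(X_3) = 3.24, Var(X_4) = 7.84
By independence, Var(Q) = (1)²Var(X_1) + (2)²Var(X_2) + (2)²Var(X_3) + (-1)²Var(X_4)
= (1)²·196 + (2)²·10.24 + (2)²·3.24 + (-1)²·7.84 = 257.76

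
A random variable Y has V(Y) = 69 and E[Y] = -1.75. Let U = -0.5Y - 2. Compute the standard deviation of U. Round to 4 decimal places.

V(-0.5Y - 2) = (-0.5)²·69 = 17.25
sd(U) = √17.25 ≈ 4.1533

4.1533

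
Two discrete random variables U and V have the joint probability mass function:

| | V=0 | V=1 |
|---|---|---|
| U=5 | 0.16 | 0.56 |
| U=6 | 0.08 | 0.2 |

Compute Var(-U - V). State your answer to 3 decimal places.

0.358

E[U] = 5.28,  E[V] = 0.76,  E[UV] = 4
Var(U) = 28.08 − (5.28)² = 0.2016;  Var(V) = 0.76 − (0.76)² = 0.1824
Cov(U,V) = 4 − (5.28)(0.76) = -0.0128
Var(-U - V) = (-1)²·0.2016 + (-1)²·0.1824 + 2·(-1)·(-1)·-0.0128 = 0.3584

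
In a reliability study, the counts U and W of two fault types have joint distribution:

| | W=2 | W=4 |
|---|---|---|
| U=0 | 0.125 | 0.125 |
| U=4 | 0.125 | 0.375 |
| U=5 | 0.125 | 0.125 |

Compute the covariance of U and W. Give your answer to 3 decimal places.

E[U] = 3.25,  E[W] = 3.25
E[UW] = 10.75
cov(U,W) = E[UW] − E[U]E[W] = 10.75 − (3.25)(3.25) = 0.1875

0.188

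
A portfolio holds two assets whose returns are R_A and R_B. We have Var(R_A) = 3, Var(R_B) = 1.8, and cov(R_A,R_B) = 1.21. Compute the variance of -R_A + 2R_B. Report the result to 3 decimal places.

Var(-R_A + 2R_B) = (-1)²·Var(R_A) + (2)²·Var(R_B) + 2·(-1)·(2)·cov(R_A,R_B)
= 1·3 + 4·1.8 + -4·1.21 = 5.36

5.360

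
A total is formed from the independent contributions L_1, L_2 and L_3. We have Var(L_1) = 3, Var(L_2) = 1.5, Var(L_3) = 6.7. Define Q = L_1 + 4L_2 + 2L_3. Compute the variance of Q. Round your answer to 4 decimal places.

53.8000

By independence, Var(Q) = (1)²Var(L_1) + (4)²Var(L_2) + (2)²Var(L_3)
= (1)²·3 + (4)²·1.5 + (2)²·6.7 = 53.8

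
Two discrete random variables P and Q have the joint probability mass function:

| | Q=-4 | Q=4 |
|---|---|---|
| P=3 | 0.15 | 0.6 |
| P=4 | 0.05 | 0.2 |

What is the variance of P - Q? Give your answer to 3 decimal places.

E[P] = 3.25,  E[Q] = 2.4,  E[PQ] = 7.8
Var(P) = 10.75 − (3.25)² = 0.1875;  Var(Q) = 16 − (2.4)² = 10.24
cov(P,Q) = 7.8 − (3.25)(2.4) = 0
Var(P - Q) = (1)²·0.1875 + (-1)²·10.24 + 2·(1)·(-1)·0 = 10.4275

10.428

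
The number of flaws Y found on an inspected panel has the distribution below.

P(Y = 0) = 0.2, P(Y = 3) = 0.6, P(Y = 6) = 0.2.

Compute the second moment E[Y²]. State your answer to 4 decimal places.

12.6000

E[Y²] = (0)²(0.2) + (3)²(0.6) + (6)²(0.2) = 12.6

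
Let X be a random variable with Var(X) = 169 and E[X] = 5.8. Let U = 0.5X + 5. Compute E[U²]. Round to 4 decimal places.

104.6600

E[0.5X + 5] = 0.5·5.8 + 5 = 7.9
Var(0.5X + 5) = (0.5)²·169 = 42.25
E[U²] = Var(U) + (E[U])² = 42.25 + (7.9)² = 104.66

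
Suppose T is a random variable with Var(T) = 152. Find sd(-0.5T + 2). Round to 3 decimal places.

Var(-0.5T + 2) = (-0.5)²·152 = 38
sd(-0.5T + 2) = √38 ≈ 6.164

6.164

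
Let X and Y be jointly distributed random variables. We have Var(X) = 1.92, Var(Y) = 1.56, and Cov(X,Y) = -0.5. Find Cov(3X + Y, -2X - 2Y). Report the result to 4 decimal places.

-10.6400

Cov(3X + Y, -2X - 2Y) = (3)(-2)Var(X) + (1)(-2)Var(Y) + [(3)(-2) + (1)(-2)]Cov(X,Y)
= -6·1.92 + -2·1.56 + -8·-0.5 = -10.64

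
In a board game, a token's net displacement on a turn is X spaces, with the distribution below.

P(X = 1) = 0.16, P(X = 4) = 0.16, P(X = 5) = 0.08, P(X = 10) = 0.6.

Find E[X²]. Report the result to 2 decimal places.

64.72

E[X²] = (1)²(0.16) + (4)²(0.16) + (5)²(0.08) + (10)²(0.6) = 64.72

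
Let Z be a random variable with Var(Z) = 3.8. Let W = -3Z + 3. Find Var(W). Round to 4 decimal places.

34.2000

Var(-3Z + 3) = (-3)²·Var(Z) = 9·3.8 = 34.2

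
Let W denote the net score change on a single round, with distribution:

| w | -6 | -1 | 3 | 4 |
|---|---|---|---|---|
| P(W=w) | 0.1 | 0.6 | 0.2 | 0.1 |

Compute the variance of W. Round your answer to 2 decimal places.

E[W] = (-6)(0.1) + (-1)(0.6) + (3)(0.2) + (4)(0.1) = -0.2
E[W²] = (-6)²(0.1) + (-1)²(0.6) + (3)²(0.2) + (4)²(0.1) = 7.6
V(W) = E[W²] − (E[W])² = 7.6 − (-0.2)² = 7.56

7.56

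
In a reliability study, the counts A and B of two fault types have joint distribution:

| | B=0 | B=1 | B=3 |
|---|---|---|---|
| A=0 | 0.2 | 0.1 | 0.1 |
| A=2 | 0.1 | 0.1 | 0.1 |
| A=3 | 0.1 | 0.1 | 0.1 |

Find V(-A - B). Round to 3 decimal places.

E[A] = 1.5,  E[B] = 1.2,  E[AB] = 2
V(A) = 3.9 − (1.5)² = 1.65;  V(B) = 3 − (1.2)² = 1.56
Cov(A,B) = 2 − (1.5)(1.2) = 0.2
V(-A - B) = (-1)²·1.65 + (-1)²·1.56 + 2·(-1)·(-1)·0.2 = 3.61

3.610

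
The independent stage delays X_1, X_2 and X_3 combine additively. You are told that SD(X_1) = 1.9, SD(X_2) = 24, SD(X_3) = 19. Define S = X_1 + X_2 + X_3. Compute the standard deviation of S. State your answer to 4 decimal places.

30.6694

var(X_1) = 3.61, var(X_2) = 576, var(X_3) = 361
By independence, var(S) = (1)²var(X_1) + (1)²var(X_2) + (1)²var(X_3)
= (1)²·3.61 + (1)²·576 + (1)²·361 = 940.61
SD(S) = √940.61 ≈ 30.6694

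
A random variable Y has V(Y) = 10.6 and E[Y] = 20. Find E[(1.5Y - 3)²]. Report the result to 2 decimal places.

E[1.5Y - 3] = 1.5·20 − 3 = 27
V(1.5Y - 3) = (1.5)²·10.6 = 23.85
E[(1.5Y - 3)²] = V((1.5Y - 3)) + (E[(1.5Y - 3)])² = 23.85 + (27)² = 752.85

752.85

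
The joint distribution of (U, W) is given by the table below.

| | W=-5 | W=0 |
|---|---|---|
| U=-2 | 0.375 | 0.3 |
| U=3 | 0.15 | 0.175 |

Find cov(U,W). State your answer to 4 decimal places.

0.5156

E[U] = -0.375,  E[W] = -2.625
E[UW] = 1.5
cov(U,W) = E[UW] − E[U]E[W] = 1.5 − (-0.375)(-2.625) = 0.515625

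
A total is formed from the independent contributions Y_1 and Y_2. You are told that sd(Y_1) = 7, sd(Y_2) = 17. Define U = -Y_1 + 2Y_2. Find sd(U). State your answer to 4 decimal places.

V(Y_1) = 49, V(Y_2) = 289
By independence, V(U) = (-1)²V(Y_1) + (2)²V(Y_2)
= (-1)²·49 + (2)²·289 = 1205
sd(U) = √1205 ≈ 34.7131

34.7131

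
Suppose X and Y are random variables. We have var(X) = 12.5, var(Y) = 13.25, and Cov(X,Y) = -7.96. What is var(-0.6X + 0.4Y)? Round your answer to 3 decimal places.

10.441

var(-0.6X + 0.4Y) = (-0.6)²·var(X) + (0.4)²·var(Y) + 2·(-0.6)·(0.4)·Cov(X,Y)
= 0.36·12.5 + 0.16·13.25 + -0.48·-7.96 = 10.4408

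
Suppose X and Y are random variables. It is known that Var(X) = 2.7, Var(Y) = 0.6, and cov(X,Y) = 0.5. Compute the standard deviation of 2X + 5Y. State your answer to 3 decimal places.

Var(2X + 5Y) = (2)²·Var(X) + (5)²·Var(Y) + 2·(2)·(5)·cov(X,Y)
= 4·2.7 + 25·0.6 + 20·0.5 = 35.8
sd(2X + 5Y) = √35.8 ≈ 5.983

5.983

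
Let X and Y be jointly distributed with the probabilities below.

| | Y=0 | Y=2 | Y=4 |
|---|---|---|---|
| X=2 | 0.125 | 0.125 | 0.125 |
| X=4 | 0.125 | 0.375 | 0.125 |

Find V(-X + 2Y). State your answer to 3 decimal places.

8.938

E[X] = 3.25,  E[Y] = 2,  E[XY] = 6.5
V(X) = 11.5 − (3.25)² = 0.9375;  V(Y) = 6 − (2)² = 2
cov(X,Y) = 6.5 − (3.25)(2) = 0
V(-X + 2Y) = (-1)²·0.9375 + (2)²·2 + 2·(-1)·(2)·0 = 8.9375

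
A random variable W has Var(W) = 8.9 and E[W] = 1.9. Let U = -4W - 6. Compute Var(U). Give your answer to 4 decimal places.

Var(-4W - 6) = (-4)²·Var(W) = 16·8.9 = 142.4

142.4000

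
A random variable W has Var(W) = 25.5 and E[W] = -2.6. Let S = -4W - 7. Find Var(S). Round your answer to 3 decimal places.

Var(-4W - 7) = (-4)²·Var(W) = 16·25.5 = 408

408.000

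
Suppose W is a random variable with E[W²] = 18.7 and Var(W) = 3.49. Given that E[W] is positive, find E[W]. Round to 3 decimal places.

3.900

(E[W])² = E[W²] − Var(W) = 18.7 − 3.49 = 15.21
E[W] = √15.21 = 3.9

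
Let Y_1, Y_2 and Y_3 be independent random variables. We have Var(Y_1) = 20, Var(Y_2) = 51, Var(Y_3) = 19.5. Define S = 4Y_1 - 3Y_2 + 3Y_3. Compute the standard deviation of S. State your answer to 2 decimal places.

30.89

By independence, Var(S) = (4)²Var(Y_1) + (-3)²Var(Y_2) + (3)²Var(Y_3)
= (4)²·20 + (-3)²·51 + (3)²·19.5 = 954.5
sd(S) = √954.5 ≈ 30.89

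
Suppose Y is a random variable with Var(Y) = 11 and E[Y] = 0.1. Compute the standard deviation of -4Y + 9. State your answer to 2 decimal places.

Var(-4Y + 9) = (-4)²·11 = 176
SD(-4Y + 9) = √176 ≈ 13.27

13.27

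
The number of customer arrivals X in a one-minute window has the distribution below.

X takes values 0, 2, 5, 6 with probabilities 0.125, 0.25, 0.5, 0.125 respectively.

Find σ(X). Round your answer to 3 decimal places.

E[X] = (0)(0.125) + (2)(0.25) + (5)(0.5) + (6)(0.125) = 3.75
E[X²] = (0)²(0.125) + (2)²(0.25) + (5)²(0.5) + (6)²(0.125) = 18
Var(X) = E[X²] − (E[X])² = 18 − (3.75)² = 3.9375
σ(X) = √3.9375 ≈ 1.984

1.984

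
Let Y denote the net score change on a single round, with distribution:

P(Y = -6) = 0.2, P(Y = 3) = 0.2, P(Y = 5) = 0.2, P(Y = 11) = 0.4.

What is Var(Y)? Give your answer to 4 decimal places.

39.3600

E[Y] = (-6)(0.2) + (3)(0.2) + (5)(0.2) + (11)(0.4) = 4.8
E[Y²] = (-6)²(0.2) + (3)²(0.2) + (5)²(0.2) + (11)²(0.4) = 62.4
Var(Y) = E[Y²] − (E[Y])² = 62.4 − (4.8)² = 39.36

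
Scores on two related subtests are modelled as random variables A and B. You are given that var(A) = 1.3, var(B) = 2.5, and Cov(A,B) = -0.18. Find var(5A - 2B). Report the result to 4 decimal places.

46.1000

var(5A - 2B) = (5)²·var(A) + (-2)²·var(B) + 2·(5)·(-2)·Cov(A,B)
= 25·1.3 + 4·2.5 + -20·-0.18 = 46.1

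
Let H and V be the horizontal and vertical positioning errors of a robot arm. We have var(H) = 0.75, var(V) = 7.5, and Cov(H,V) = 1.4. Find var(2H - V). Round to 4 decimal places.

var(2H - V) = (2)²·var(H) + (-1)²·var(V) + 2·(2)·(-1)·Cov(H,V)
= 4·0.75 + 1·7.5 + -4·1.4 = 4.9

4.9000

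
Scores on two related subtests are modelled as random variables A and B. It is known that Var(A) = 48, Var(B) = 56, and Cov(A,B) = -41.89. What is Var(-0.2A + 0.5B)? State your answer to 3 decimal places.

24.298

Var(-0.2A + 0.5B) = (-0.2)²·Var(A) + (0.5)²·Var(B) + 2·(-0.2)·(0.5)·Cov(A,B)
= 0.04·48 + 0.25·56 + -0.2·-41.89 = 24.298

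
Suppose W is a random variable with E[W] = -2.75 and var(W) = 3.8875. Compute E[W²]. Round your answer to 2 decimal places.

11.45

E[W²] = var(W) + (E[W])² = 3.8875 + (-2.75)² = 11.45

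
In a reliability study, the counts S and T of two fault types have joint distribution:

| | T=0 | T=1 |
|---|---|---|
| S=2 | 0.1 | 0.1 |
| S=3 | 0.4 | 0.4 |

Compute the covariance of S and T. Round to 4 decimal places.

0.0000

E[S] = 2.8,  E[T] = 0.5
E[ST] = 1.4
Cov(S,T) = E[ST] − E[S]E[T] = 1.4 − (2.8)(0.5) = 0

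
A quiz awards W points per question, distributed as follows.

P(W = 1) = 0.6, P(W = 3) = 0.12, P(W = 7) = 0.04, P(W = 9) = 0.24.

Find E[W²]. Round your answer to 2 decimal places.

E[W²] = (1)²(0.6) + (3)²(0.12) + (7)²(0.04) + (9)²(0.24) = 23.08

23.08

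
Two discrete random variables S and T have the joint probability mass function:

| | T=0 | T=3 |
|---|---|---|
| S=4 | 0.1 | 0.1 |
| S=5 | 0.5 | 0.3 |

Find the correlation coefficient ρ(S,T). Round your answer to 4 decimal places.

E[S] = 4.8,  E[T] = 1.2
E[ST] = 5.7
cov(S,T) = E[ST] − E[S]E[T] = 5.7 − (4.8)(1.2) = -0.06
Var(S) = 0.16,  Var(T) = 2.16
ρ = -0.06 / √(0.16·2.16) ≈ -0.1021

-0.1021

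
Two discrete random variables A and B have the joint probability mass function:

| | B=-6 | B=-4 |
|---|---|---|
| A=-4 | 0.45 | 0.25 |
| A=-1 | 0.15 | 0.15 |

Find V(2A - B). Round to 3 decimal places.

E[A] = -3.1,  E[B] = -5.2,  E[AB] = 16.3
V(A) = 11.5 − (-3.1)² = 1.89;  V(B) = 28 − (-5.2)² = 0.96
Cov(A,B) = 16.3 − (-3.1)(-5.2) = 0.18
V(2A - B) = (2)²·1.89 + (-1)²·0.96 + 2·(2)·(-1)·0.18 = 7.8

7.800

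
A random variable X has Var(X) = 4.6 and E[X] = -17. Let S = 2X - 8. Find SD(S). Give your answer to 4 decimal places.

4.2895

Var(2X - 8) = (2)²·4.6 = 18.4
SD(S) = √18.4 ≈ 4.2895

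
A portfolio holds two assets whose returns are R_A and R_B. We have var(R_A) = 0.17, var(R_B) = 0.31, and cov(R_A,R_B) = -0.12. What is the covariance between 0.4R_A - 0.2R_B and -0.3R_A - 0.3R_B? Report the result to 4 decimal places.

cov(0.4R_A - 0.2R_B, -0.3R_A - 0.3R_B) = (0.4)(-0.3)var(R_A) + (-0.2)(-0.3)var(R_B) + [(0.4)(-0.3) + (-0.2)(-0.3)]cov(R_A,R_B)
= -0.12·0.17 + 0.06·0.31 + -0.06·-0.12 = 0.0054

0.0054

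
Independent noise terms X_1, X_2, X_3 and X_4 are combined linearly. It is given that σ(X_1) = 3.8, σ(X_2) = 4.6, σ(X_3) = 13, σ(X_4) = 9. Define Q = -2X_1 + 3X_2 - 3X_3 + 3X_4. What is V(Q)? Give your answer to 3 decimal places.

2498.200

V(X_1) = 14.44, V(X_2) = 21.16, V(X_3) = 169, V(X_4) = 81
By independence, V(Q) = (-2)²V(X_1) + (3)²V(X_2) + (-3)²V(X_3) + (3)²V(X_4)
= (-2)²·14.44 + (3)²·21.16 + (-3)²·169 + (3)²·81 = 2498.2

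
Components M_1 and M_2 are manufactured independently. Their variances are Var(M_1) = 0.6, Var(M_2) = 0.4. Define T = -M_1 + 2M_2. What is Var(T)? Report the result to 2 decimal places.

By independence, Var(T) = (-1)²Var(M_1) + (2)²Var(M_2)
= (-1)²·0.6 + (2)²·0.4 = 2.2

2.20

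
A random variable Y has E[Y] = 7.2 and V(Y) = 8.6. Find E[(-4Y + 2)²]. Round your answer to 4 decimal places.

E[-4Y + 2] = -4·7.2 + 2 = -26.8
V(-4Y + 2) = (-4)²·8.6 = 137.6
E[(-4Y + 2)²] = V((-4Y + 2)) + (E[(-4Y + 2)])² = 137.6 + (-26.8)² = 855.84

855.8400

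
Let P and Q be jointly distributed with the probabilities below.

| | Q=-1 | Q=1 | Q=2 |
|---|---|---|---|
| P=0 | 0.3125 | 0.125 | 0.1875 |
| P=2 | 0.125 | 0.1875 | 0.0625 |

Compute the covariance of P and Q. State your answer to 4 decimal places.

0.0938

E[P] = 0.75,  E[Q] = 0.375
E[PQ] = 0.375
Cov(P,Q) = E[PQ] − E[P]E[Q] = 0.375 − (0.75)(0.375) = 0.09375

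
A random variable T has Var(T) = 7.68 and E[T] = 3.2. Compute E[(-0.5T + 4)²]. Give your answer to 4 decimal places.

E[-0.5T + 4] = -0.5·3.2 + 4 = 2.4
Var(-0.5T + 4) = (-0.5)²·7.68 = 1.92
E[(-0.5T + 4)²] = Var((-0.5T + 4)) + (E[(-0.5T + 4)])² = 1.92 + (2.4)² = 7.68

7.6800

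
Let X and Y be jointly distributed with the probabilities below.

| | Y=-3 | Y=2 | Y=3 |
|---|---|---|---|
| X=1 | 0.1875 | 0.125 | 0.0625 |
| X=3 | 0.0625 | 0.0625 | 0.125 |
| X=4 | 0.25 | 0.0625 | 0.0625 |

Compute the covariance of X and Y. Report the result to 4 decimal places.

-0.2813

E[X] = 2.625,  E[Y] = -0.25
E[XY] = -0.9375
Cov(X,Y) = E[XY] − E[X]E[Y] = -0.9375 − (2.625)(-0.25) = -0.28125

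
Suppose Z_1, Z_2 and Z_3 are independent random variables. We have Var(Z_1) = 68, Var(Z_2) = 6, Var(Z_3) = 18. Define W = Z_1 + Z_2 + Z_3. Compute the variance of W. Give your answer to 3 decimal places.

By independence, Var(W) = (1)²Var(Z_1) + (1)²Var(Z_2) + (1)²Var(Z_3)
= (1)²·68 + (1)²·6 + (1)²·18 = 92

92.000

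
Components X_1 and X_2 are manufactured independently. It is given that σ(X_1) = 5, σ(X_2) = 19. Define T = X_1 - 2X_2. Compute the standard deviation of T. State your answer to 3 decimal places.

38.328

Var(X_1) = 25, Var(X_2) = 361
By independence, Var(T) = (1)²Var(X_1) + (-2)²Var(X_2)
= (1)²·25 + (-2)²·361 = 1469
σ(T) = √1469 ≈ 38.328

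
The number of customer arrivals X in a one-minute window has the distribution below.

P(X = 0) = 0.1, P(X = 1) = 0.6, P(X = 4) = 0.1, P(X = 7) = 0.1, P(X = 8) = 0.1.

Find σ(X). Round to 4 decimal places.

E[X] = (0)(0.1) + (1)(0.6) + (4)(0.1) + (7)(0.1) + (8)(0.1) = 2.5
E[X²] = (0)²(0.1) + (1)²(0.6) + (4)²(0.1) + (7)²(0.1) + (8)²(0.1) = 13.5
var(X) = E[X²] − (E[X])² = 13.5 − (2.5)² = 7.25
σ(X) = √7.25 ≈ 2.6926

2.6926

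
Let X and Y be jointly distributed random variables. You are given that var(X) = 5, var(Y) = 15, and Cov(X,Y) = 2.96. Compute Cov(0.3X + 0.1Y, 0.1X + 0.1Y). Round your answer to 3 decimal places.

0.418

Cov(0.3X + 0.1Y, 0.1X + 0.1Y) = (0.3)(0.1)var(X) + (0.1)(0.1)var(Y) + [(0.3)(0.1) + (0.1)(0.1)]Cov(X,Y)
= 0.03·5 + 0.01·15 + 0.04·2.96 = 0.4184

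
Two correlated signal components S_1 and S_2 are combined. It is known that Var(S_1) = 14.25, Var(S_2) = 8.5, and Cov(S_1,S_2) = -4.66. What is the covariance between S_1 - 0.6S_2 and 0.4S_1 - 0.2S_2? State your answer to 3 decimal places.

Cov(S_1 - 0.6S_2, 0.4S_1 - 0.2S_2) = (1)(0.4)Var(S_1) + (-0.6)(-0.2)Var(S_2) + [(1)(-0.2) + (-0.6)(0.4)]Cov(S_1,S_2)
= 0.4·14.25 + 0.12·8.5 + -0.44·-4.66 = 8.7704

8.770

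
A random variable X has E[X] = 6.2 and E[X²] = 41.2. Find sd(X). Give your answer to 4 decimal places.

var(X) = 41.2 − (6.2)² = 2.76
sd(X) = √2.76 ≈ 1.6613

1.6613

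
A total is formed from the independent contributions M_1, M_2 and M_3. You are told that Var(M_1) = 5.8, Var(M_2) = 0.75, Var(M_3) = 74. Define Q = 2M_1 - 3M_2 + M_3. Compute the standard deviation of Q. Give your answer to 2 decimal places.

By independence, Var(Q) = (2)²Var(M_1) + (-3)²Var(M_2) + (1)²Var(M_3)
= (2)²·5.8 + (-3)²·0.75 + (1)²·74 = 103.95
SD(Q) = √103.95 ≈ 10.20

10.20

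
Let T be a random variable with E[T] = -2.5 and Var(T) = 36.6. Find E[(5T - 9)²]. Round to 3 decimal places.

E[5T - 9] = 5·-2.5 − 9 = -21.5
Var(5T - 9) = (5)²·36.6 = 915
E[(5T - 9)²] = Var((5T - 9)) + (E[(5T - 9)])² = 915 + (-21.5)² = 1377.25

1377.250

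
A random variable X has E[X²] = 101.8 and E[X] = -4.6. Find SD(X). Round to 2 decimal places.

Var(X) = 101.8 − (-4.6)² = 80.64
SD(X) = √80.64 ≈ 8.98

8.98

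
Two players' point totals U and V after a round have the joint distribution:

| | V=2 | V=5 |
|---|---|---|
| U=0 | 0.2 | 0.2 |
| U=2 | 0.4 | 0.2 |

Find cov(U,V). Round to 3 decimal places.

-0.240

E[U] = 1.2,  E[V] = 3.2
E[UV] = 3.6
cov(U,V) = E[UV] − E[U]E[V] = 3.6 − (1.2)(3.2) = -0.24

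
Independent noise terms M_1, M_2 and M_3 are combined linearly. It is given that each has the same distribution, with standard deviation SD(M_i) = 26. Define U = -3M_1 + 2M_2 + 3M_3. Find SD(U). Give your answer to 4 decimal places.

Var(M_i) = (26)² = 676
By independence, Var(U) = (-3)²Var(M_1) + (2)²Var(M_2) + (3)²Var(M_3)
= (-3)²·676 + (2)²·676 + (3)²·676 = 14872
SD(U) = √14872 ≈ 121.9508

121.9508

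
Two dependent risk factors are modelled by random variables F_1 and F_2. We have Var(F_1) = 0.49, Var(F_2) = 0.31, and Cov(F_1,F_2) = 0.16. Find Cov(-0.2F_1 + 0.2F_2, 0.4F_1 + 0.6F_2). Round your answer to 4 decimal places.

-0.0084

Cov(-0.2F_1 + 0.2F_2, 0.4F_1 + 0.6F_2) = (-0.2)(0.4)Var(F_1) + (0.2)(0.6)Var(F_2) + [(-0.2)(0.6) + (0.2)(0.4)]Cov(F_1,F_2)
= -0.08·0.49 + 0.12·0.31 + -0.04·0.16 = -0.0084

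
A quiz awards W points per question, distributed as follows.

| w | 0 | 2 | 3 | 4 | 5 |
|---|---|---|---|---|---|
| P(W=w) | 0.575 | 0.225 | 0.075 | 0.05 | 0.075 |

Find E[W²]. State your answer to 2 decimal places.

E[W²] = (0)²(0.575) + (2)²(0.225) + (3)²(0.075) + (4)²(0.05) + (5)²(0.075) = 4.25

4.25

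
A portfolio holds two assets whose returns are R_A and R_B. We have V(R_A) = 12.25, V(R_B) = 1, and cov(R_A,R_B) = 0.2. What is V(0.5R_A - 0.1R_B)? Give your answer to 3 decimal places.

3.053

V(0.5R_A - 0.1R_B) = (0.5)²·V(R_A) + (-0.1)²·V(R_B) + 2·(0.5)·(-0.1)·cov(R_A,R_B)
= 0.25·12.25 + 0.01·1 + -0.1·0.2 = 3.0525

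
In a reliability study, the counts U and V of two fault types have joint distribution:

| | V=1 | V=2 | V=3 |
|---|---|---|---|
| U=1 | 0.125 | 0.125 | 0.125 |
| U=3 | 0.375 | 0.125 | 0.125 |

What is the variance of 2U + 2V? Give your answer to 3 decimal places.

E[U] = 2.25,  E[V] = 1.75,  E[UV] = 3.75
Var(U) = 6 − (2.25)² = 0.9375;  Var(V) = 3.75 − (1.75)² = 0.6875
cov(U,V) = 3.75 − (2.25)(1.75) = -0.1875
Var(2U + 2V) = (2)²·0.9375 + (2)²·0.6875 + 2·(2)·(2)·-0.1875 = 5

5.000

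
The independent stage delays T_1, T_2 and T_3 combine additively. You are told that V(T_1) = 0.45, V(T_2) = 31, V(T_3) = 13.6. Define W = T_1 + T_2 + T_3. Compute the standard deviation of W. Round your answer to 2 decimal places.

By independence, V(W) = (1)²V(T_1) + (1)²V(T_2) + (1)²V(T_3)
= (1)²·0.45 + (1)²·31 + (1)²·13.6 = 45.05
SD(W) = √45.05 ≈ 6.71

6.71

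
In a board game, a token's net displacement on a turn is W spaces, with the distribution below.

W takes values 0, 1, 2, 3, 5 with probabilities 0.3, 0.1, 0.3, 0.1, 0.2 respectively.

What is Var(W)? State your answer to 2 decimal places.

3.20

E[W] = (0)(0.3) + (1)(0.1) + (2)(0.3) + (3)(0.1) + (5)(0.2) = 2
E[W²] = (0)²(0.3) + (1)²(0.1) + (2)²(0.3) + (3)²(0.1) + (5)²(0.2) = 7.2
Var(W) = E[W²] − (E[W])² = 7.2 − (2)² = 3.2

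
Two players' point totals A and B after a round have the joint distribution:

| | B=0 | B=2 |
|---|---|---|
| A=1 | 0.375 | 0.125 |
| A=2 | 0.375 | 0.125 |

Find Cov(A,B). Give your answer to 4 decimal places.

E[A] = 1.5,  E[B] = 0.5
E[AB] = 0.75
Cov(A,B) = E[AB] − E[A]E[B] = 0.75 − (1.5)(0.5) = 0

0.0000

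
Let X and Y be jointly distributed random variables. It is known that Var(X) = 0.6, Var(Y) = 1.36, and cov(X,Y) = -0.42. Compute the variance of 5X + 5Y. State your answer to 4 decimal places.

Var(5X + 5Y) = (5)²·Var(X) + (5)²·Var(Y) + 2·(5)·(5)·cov(X,Y)
= 25·0.6 + 25·1.36 + 50·-0.42 = 28

28.0000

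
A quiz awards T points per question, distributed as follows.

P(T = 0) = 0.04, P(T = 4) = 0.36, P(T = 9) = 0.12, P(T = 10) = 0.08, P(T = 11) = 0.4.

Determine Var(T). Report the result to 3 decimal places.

E[T] = (0)(0.04) + (4)(0.36) + (9)(0.12) + (10)(0.08) + (11)(0.4) = 7.72
E[T²] = (0)²(0.04) + (4)²(0.36) + (9)²(0.12) + (10)²(0.08) + (11)²(0.4) = 71.88
Var(T) = E[T²] − (E[T])² = 71.88 − (7.72)² = 12.2816

12.282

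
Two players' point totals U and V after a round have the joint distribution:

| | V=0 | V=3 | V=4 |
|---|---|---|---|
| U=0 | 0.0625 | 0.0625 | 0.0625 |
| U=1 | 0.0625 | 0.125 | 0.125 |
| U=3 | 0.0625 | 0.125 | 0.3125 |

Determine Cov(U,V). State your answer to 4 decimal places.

0.4258

E[U] = 1.8125,  E[V] = 2.9375
E[UV] = 5.75
Cov(U,V) = E[UV] − E[U]E[V] = 5.75 − (1.8125)(2.9375) = 0.42578125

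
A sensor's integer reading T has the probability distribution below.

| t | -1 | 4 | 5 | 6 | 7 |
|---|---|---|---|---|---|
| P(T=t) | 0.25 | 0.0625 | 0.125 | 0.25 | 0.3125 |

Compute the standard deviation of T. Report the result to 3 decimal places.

3.176

E[T] = (-1)(0.25) + (4)(0.0625) + (5)(0.125) + (6)(0.25) + (7)(0.3125) = 4.3125
E[T²] = (-1)²(0.25) + (4)²(0.0625) + (5)²(0.125) + (6)²(0.25) + (7)²(0.3125) = 28.6875
var(T) = E[T²] − (E[T])² = 28.6875 − (4.3125)² = 10.08984375
SD(T) = √10.08984375 ≈ 3.176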